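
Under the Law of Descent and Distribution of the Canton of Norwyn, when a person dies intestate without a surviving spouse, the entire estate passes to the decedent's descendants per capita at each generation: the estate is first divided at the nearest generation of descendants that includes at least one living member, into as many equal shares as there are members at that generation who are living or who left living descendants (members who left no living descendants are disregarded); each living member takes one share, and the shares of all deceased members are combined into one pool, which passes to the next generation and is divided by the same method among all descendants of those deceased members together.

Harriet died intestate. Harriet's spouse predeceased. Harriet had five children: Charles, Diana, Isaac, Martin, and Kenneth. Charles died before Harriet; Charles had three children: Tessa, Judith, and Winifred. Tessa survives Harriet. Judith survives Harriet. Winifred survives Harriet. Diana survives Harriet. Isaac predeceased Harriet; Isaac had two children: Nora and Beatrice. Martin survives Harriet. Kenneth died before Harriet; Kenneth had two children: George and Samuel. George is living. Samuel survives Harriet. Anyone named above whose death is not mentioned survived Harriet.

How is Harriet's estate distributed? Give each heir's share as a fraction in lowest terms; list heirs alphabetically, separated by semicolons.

Beatrice 3/35; Diana 1/5; George 3/35; Judith 3/35; Martin 1/5; Nora 3/35; Samuel 3/35; Tessa 3/35; Winifred 3/35

There is no surviving spouse, so the entire estate passes to Harriet's descendants per capita at each generation.
At generation 1 (Charles, Diana, Isaac, Martin, Kenneth) there are 5 shares of (1)/5 = 1/5 each.
Living: Diana and Martin — each takes 1/5.
Deceased: Charles, Isaac, and Kenneth. Their combined 3/5 is pooled and carried to generation 2.
At generation 2 (Tessa, Judith, Winifred, Nora, Beatrice, George, Samuel) there are 7 shares of (3/5)/7 = 3/35 each.
Living: Tessa, Judith, Winifred, Nora, Beatrice, George, and Samuel — each takes 3/35.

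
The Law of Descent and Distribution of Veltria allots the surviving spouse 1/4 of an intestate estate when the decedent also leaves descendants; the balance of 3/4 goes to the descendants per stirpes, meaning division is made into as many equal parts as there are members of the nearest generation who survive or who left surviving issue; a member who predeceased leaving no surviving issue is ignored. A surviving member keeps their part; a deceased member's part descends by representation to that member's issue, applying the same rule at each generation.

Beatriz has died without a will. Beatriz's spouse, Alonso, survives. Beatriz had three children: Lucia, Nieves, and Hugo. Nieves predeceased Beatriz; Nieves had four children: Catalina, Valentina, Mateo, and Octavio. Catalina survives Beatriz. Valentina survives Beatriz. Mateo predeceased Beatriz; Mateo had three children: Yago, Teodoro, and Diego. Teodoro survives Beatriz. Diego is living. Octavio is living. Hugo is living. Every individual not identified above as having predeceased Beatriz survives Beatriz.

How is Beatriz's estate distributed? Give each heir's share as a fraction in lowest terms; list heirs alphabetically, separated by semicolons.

Alonso 1/4; Catalina 1/16; Diego 1/48; Hugo 1/4; Lucia 1/4; Octavio 1/16; Teodoro 1/48; Valentina 1/16; Yago 1/48

Alonso, as surviving spouse, takes 1/4.
The remaining 3/4 passes to Beatriz's descendants per stirpes.
The 3/4 is divided into 3 equal shares of 1/4 among Lucia, Nieves, Hugo.
Lucia is living and takes 1/4.
Nieves predeceased; the 1/4 allotted to Nieves's branch passes to Nieves's issue by representation.
The 1/4 is divided into 4 equal shares of 1/16 among Catalina, Valentina, Mateo, Octavio.
Catalina is living and takes 1/16.
Valentina is living and takes 1/16.
Mateo predeceased; the 1/16 allotted to Mateo's branch passes to Mateo's issue by representation.
The 1/16 is divided into 3 equal shares of 1/48 among Yago, Teodoro, Diego.
Yago is living and takes 1/48.
Teodoro is living and takes 1/48.
Diego is living and takes 1/48.
Octavio is living and takes 1/16.
Hugo is living and takes 1/4.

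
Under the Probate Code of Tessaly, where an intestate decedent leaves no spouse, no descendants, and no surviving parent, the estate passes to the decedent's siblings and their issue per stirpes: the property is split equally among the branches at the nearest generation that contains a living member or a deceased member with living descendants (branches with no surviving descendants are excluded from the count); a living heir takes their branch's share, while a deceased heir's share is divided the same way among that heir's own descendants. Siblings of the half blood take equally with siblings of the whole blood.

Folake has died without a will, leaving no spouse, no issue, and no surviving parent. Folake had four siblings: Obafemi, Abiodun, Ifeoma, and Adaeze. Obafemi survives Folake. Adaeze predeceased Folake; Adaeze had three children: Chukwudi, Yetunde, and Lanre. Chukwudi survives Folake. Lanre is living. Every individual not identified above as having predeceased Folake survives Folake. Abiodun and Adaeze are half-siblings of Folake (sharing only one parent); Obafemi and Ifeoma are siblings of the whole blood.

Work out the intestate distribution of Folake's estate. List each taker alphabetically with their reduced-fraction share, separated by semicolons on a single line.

Abiodun 1/4; Chukwudi 1/12; Ifeoma 1/4; Lanre 1/12; Obafemi 1/4; Yetunde 1/12

No spouse, descendants, or parent survives, so the estate passes to Folake's siblings per stirpes.
Half-blood and whole-blood siblings take equally under the stated rule.
The estate is divided into 4 equal shares of 1/4 among Obafemi, Abiodun, Ifeoma, Adaeze.
Obafemi is living and takes 1/4.
Abiodun is living and takes 1/4.
Ifeoma is living and takes 1/4.
Adaeze predeceased; the 1/4 allotted to Adaeze's branch passes to Adaeze's issue by representation.
The 1/4 is divided into 3 equal shares of 1/12 among Chukwudi, Yetunde, Lanre.
Chukwudi is living and takes 1/12.
Yetunde is living and takes 1/12.
Lanre is living and takes 1/12.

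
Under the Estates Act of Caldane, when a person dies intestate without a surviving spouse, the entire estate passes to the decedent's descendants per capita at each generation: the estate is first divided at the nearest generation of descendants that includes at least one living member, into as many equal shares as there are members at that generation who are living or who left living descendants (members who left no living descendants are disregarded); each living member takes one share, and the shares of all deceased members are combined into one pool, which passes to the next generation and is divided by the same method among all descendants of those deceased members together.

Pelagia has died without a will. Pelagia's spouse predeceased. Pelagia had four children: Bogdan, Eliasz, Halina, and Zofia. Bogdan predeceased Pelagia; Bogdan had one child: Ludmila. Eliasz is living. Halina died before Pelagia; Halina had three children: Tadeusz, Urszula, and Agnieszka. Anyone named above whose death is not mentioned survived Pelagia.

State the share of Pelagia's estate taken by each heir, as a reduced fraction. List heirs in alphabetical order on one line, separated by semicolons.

There is no surviving spouse, so the entire estate passes to Pelagia's descendants per capita at each generation.
At generation 1 (Bogdan, Eliasz, Halina, Zofia) there are 4 shares of (1)/4 = 1/4 each.
Living: Eliasz and Zofia — each takes 1/4.
Deceased: Bogdan and Halina. Their combined 1/2 is pooled and carried to generation 2.
At generation 2 (Ludmila, Tadeusz, Urszula, Agnieszka) there are 4 shares of (1/2)/4 = 1/8 each.
Living: Ludmila, Tadeusz, Urszula, and Agnieszka — each takes 1/8.

Agnieszka 1/8; Eliasz 1/4; Ludmila 1/8; Tadeusz 1/8; Urszula 1/8; Zofia 1/4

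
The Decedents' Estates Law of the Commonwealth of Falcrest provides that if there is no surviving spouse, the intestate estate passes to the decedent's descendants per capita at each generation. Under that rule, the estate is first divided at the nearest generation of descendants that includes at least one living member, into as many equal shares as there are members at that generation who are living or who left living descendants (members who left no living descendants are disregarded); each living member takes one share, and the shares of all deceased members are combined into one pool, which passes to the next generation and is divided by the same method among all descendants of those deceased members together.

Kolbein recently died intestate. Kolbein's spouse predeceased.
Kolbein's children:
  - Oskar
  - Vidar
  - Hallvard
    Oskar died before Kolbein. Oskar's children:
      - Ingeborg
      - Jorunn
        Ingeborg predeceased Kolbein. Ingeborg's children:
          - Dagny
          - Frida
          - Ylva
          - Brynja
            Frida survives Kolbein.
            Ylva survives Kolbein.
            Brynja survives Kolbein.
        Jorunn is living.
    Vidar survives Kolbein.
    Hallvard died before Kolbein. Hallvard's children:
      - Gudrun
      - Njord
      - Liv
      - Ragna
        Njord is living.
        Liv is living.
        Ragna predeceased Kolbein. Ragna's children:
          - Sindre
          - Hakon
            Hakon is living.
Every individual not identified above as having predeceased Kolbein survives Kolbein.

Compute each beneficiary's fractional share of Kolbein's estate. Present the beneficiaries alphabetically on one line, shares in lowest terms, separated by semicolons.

Brynja 1/27; Dagny 1/27; Frida 1/27; Gudrun 1/9; Hakon 1/27; Jorunn 1/9; Liv 1/9; Njord 1/9; Sindre 1/27; Vidar 1/3; Ylva 1/27

There is no surviving spouse, so the entire estate passes to Kolbein's descendants per capita at each generation.
At generation 1 (Oskar, Vidar, Hallvard) there are 3 shares of (1)/3 = 1/3 each.
Living: Vidar — each takes 1/3.
Deceased: Oskar and Hallvard. Their combined 2/3 is pooled and carried to generation 2.
At generation 2 (Ingeborg, Jorunn, Gudrun, Njord, Liv, Ragna) there are 6 shares of (2/3)/6 = 1/9 each.
Living: Jorunn, Gudrun, Njord, and Liv — each takes 1/9.
Deceased: Ingeborg and Ragna. Their combined 2/9 is pooled and carried to generation 3.
At generation 3 (Dagny, Frida, Ylva, Brynja, Sindre, Hakon) there are 6 shares of (2/9)/6 = 1/27 each.
Living: Dagny, Frida, Ylva, Brynja, Sindre, and Hakon — each takes 1/27.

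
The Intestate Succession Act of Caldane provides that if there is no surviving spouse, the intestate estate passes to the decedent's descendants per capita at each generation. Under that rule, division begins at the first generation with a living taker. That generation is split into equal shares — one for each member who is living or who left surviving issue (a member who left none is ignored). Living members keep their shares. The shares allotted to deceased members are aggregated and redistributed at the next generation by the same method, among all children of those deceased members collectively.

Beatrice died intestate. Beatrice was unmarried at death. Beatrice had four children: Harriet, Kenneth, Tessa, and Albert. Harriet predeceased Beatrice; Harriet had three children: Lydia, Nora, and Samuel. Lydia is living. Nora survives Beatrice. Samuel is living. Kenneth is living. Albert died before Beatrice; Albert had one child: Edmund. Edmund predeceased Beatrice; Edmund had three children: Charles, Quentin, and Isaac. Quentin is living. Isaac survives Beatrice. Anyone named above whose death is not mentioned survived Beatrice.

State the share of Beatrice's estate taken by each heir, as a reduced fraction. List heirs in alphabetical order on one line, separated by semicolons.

Charles 1/24; Isaac 1/24; Kenneth 1/4; Lydia 1/8; Nora 1/8; Quentin 1/24; Samuel 1/8; Tessa 1/4

There is no surviving spouse, so the entire estate passes to Beatrice's descendants per capita at each generation.
At generation 1 (Harriet, Kenneth, Tessa, Albert) there are 4 shares of (1)/4 = 1/4 each.
Living: Kenneth and Tessa — each takes 1/4.
Deceased: Harriet and Albert. Their combined 1/2 is pooled and carried to generation 2.
At generation 2 (Lydia, Nora, Samuel, Edmund) there are 4 shares of (1/2)/4 = 1/8 each.
Living: Lydia, Nora, and Samuel — each takes 1/8.
Deceased: Edmund. That 1/8 share is carried to generation 3.
At generation 3 (Charles, Quentin, Isaac) there are 3 shares of (1/8)/3 = 1/24 each.
Living: Charles, Quentin, and Isaac — each takes 1/24.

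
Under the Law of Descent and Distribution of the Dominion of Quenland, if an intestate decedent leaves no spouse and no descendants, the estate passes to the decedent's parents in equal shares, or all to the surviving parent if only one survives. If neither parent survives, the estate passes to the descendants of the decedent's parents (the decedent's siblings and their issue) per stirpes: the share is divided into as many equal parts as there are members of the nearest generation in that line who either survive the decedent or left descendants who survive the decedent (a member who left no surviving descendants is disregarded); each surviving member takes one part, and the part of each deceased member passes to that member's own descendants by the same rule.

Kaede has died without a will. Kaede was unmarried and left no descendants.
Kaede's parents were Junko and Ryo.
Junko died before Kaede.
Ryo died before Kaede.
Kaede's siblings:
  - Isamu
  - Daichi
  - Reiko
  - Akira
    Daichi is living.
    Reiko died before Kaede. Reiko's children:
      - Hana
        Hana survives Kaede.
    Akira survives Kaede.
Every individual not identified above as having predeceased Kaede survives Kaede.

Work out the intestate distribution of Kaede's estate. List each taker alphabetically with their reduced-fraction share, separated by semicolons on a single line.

Neither parent survives and there are no descendants, so the estate passes to Kaede's siblings and their issue per stirpes.
The estate is divided into 4 equal shares of 1/4 among Isamu, Daichi, Reiko, Akira.
Isamu is living and takes 1/4.
Daichi is living and takes 1/4.
Reiko predeceased; the 1/4 allotted to Reiko's branch passes to Reiko's issue by representation.
Hana is the sole taker at this level and receives the full 1/4.
Akira is living and takes 1/4.

Akira 1/4; Daichi 1/4; Hana 1/4; Isamu 1/4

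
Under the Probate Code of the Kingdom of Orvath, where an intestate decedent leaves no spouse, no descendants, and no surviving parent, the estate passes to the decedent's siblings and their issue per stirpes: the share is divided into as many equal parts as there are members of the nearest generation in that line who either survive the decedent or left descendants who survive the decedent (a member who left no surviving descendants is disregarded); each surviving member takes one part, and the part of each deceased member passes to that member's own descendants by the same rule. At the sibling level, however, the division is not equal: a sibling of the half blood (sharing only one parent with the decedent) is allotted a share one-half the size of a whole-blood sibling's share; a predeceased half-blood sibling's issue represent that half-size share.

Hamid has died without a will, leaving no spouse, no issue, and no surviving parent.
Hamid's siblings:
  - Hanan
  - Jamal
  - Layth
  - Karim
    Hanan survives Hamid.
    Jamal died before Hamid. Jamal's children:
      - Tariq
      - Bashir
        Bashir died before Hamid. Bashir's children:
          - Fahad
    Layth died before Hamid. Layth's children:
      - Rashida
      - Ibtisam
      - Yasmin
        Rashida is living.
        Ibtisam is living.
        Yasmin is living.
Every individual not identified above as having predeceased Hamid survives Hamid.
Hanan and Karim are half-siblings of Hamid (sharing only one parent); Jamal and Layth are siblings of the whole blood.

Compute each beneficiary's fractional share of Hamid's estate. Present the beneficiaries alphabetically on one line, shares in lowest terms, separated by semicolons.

No spouse, descendants, or parent survives, so the estate passes to Hamid's siblings per stirpes.
Half-blood siblings count for one-half the weight of whole-blood siblings at the initial division.
Dividing 1 in proportion to weights (total weight 3): Hanan (weight 1/2) → 1/6; Jamal (weight 1) → 1/3; Layth (weight 1) → 1/3; Karim (weight 1/2) → 1/6.
Hanan is living and takes 1/6.
Jamal predeceased; the 1/3 allotted to Jamal's branch passes to Jamal's issue by representation.
The 1/3 is divided into 2 equal shares of 1/6 among Tariq, Bashir.
Tariq is living and takes 1/6.
Bashir predeceased; the 1/6 allotted to Bashir's branch passes to Bashir's issue by representation.
Fahad is the sole taker at this level and receives the full 1/6.
Layth predeceased; the 1/3 allotted to Layth's branch passes to Layth's issue by representation.
The 1/3 is divided into 3 equal shares of 1/9 among Rashida, Ibtisam, Yasmin.
Rashida is living and takes 1/9.
Ibtisam is living and takes 1/9.
Yasmin is living and takes 1/9.
Karim is living and takes 1/6.

Fahad 1/6; Hanan 1/6; Ibtisam 1/9; Karim 1/6; Rashida 1/9; Tariq 1/6; Yasmin 1/9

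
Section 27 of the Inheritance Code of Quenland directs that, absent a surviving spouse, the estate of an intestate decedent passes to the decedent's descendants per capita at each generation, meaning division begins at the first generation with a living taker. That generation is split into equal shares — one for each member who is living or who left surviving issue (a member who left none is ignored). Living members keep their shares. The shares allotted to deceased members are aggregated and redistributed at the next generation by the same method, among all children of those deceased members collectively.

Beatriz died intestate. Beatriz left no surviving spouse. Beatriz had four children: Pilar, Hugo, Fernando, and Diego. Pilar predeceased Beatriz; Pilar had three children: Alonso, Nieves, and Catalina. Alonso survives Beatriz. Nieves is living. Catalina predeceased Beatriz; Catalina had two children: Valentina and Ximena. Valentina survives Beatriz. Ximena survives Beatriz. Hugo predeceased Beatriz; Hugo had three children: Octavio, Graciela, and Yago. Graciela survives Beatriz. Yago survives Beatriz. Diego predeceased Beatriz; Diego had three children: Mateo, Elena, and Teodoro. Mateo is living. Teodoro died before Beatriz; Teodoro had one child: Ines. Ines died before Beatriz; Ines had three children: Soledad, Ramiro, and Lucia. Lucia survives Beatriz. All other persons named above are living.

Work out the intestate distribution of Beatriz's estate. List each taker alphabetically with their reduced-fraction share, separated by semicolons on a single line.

There is no surviving spouse, so the entire estate passes to Beatriz's descendants per capita at each generation.
At generation 1 (Pilar, Hugo, Fernando, Diego) there are 4 shares of (1)/4 = 1/4 each.
Living: Fernando — each takes 1/4.
Deceased: Pilar, Hugo, and Diego. Their combined 3/4 is pooled and carried to generation 2.
At generation 2 (Alonso, Nieves, Catalina, Octavio, Graciela, Yago, Mateo, Elena, Teodoro) there are 9 shares of (3/4)/9 = 1/12 each.
Living: Alonso, Nieves, Octavio, Graciela, Yago, Mateo, and Elena — each takes 1/12.
Deceased: Catalina and Teodoro. Their combined 1/6 is pooled and carried to generation 3.
At generation 3 (Valentina, Ximena, Ines) there are 3 shares of (1/6)/3 = 1/18 each.
Living: Valentina and Ximena — each takes 1/18.
Deceased: Ines. That 1/18 share is carried to generation 4.
At generation 4 (Soledad, Ramiro, Lucia) there are 3 shares of (1/18)/3 = 1/54 each.
Living: Soledad, Ramiro, and Lucia — each takes 1/54.

Alonso 1/12; Elena 1/12; Fernando 1/4; Graciela 1/12; Lucia 1/54; Mateo 1/12; Nieves 1/12; Octavio 1/12; Ramiro 1/54; Soledad 1/54; Valentina 1/18; Ximena 1/18; Yago 1/12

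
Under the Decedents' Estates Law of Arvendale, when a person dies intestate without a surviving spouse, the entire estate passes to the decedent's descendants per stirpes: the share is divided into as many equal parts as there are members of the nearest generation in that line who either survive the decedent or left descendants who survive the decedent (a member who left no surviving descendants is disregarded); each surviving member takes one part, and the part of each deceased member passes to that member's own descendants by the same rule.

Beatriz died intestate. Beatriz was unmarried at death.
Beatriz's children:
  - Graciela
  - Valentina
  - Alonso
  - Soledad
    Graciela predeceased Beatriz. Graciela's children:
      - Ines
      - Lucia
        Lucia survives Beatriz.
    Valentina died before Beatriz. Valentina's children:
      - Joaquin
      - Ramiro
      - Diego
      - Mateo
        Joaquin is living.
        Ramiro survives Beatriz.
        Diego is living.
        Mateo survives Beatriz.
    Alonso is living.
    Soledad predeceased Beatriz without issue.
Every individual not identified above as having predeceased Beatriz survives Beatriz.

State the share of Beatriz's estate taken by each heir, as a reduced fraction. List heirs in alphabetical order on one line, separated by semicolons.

Alonso 1/3; Diego 1/12; Ines 1/6; Joaquin 1/12; Lucia 1/6; Mateo 1/12; Ramiro 1/12

There is no surviving spouse, so the entire estate passes to Beatriz's descendants per stirpes.
Soledad left no surviving issue, so that branch lapses and is disregarded.
The estate is divided into 3 equal shares of 1/3 among Graciela, Valentina, Alonso.
Graciela predeceased; the 1/3 allotted to Graciela's branch passes to Graciela's issue by representation.
The 1/3 is divided into 2 equal shares of 1/6 among Ines, Lucia.
Ines is living and takes 1/6.
Lucia is living and takes 1/6.
Valentina predeceased; the 1/3 allotted to Valentina's branch passes to Valentina's issue by representation.
The 1/3 is divided into 4 equal shares of 1/12 among Joaquin, Ramiro, Diego, Mateo.
Joaquin is living and takes 1/12.
Ramiro is living and takes 1/12.
Diego is living and takes 1/12.
Mateo is living and takes 1/12.
Alonso is living and takes 1/3.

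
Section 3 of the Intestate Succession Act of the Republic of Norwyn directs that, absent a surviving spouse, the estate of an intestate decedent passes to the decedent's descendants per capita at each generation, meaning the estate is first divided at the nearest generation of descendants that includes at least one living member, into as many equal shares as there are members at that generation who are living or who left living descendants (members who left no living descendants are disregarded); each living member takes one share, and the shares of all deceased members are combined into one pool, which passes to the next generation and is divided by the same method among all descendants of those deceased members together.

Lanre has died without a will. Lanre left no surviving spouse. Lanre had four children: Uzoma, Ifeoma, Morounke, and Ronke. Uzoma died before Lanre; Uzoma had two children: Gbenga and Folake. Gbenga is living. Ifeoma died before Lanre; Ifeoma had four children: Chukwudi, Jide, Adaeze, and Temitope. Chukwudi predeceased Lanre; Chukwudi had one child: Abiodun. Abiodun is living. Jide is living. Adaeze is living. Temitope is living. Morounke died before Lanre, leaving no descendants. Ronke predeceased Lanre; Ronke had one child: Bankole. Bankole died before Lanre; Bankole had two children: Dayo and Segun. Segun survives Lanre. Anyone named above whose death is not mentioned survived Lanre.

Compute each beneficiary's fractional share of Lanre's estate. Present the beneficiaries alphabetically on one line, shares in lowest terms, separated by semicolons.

There is no surviving spouse, so the entire estate passes to Lanre's descendants per capita at each generation.
No one at generation 1 (Uzoma, Ifeoma, Ronke) is living; moving to the next generation.
At generation 2 (Gbenga, Folake, Chukwudi, Jide, Adaeze, Temitope, Bankole) there are 7 shares of (1)/7 = 1/7 each.
Living: Gbenga, Folake, Jide, Adaeze, and Temitope — each takes 1/7.
Deceased: Chukwudi and Bankole. Their combined 2/7 is pooled and carried to generation 3.
At generation 3 (Abiodun, Dayo, Segun) there are 3 shares of (2/7)/3 = 2/21 each.
Living: Abiodun, Dayo, and Segun — each takes 2/21.

Abiodun 2/21; Adaeze 1/7; Dayo 2/21; Folake 1/7; Gbenga 1/7; Jide 1/7; Segun 2/21; Temitope 1/7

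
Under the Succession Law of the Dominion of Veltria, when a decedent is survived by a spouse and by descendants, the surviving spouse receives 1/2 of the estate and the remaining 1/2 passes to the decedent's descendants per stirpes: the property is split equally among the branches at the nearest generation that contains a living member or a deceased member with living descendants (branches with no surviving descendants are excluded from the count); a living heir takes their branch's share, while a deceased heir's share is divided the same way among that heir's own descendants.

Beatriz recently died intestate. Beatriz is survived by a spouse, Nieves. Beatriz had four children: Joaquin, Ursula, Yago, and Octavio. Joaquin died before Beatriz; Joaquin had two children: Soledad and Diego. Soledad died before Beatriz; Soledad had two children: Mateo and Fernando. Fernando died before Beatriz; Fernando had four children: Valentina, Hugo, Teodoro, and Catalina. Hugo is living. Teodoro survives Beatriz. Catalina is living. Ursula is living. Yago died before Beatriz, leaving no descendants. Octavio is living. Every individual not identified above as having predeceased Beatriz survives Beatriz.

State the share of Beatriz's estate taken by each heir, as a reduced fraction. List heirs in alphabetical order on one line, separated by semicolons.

Catalina 1/96; Diego 1/12; Hugo 1/96; Mateo 1/24; Nieves 1/2; Octavio 1/6; Teodoro 1/96; Ursula 1/6; Valentina 1/96

Nieves, as surviving spouse, takes 1/2.
The remaining 1/2 passes to Beatriz's descendants per stirpes.
Yago left no surviving issue, so that branch lapses and is disregarded.
The 1/2 is divided into 3 equal shares of 1/6 among Joaquin, Ursula, Octavio.
Joaquin predeceased; the 1/6 allotted to Joaquin's branch passes to Joaquin's issue by representation.
The 1/6 is divided into 2 equal shares of 1/12 among Soledad, Diego.
Soledad predeceased; the 1/12 allotted to Soledad's branch passes to Soledad's issue by representation.
The 1/12 is divided into 2 equal shares of 1/24 among Mateo, Fernando.
Mateo is living and takes 1/24.
Fernando predeceased; the 1/24 allotted to Fernando's branch passes to Fernando's issue by representation.
The 1/24 is divided into 4 equal shares of 1/96 among Valentina, Hugo, Teodoro, Catalina.
Valentina is living and takes 1/96.
Hugo is living and takes 1/96.
Teodoro is living and takes 1/96.
Catalina is living and takes 1/96.
Diego is living and takes 1/12.
Ursula is living and takes 1/6.
Octavio is living and takes 1/6.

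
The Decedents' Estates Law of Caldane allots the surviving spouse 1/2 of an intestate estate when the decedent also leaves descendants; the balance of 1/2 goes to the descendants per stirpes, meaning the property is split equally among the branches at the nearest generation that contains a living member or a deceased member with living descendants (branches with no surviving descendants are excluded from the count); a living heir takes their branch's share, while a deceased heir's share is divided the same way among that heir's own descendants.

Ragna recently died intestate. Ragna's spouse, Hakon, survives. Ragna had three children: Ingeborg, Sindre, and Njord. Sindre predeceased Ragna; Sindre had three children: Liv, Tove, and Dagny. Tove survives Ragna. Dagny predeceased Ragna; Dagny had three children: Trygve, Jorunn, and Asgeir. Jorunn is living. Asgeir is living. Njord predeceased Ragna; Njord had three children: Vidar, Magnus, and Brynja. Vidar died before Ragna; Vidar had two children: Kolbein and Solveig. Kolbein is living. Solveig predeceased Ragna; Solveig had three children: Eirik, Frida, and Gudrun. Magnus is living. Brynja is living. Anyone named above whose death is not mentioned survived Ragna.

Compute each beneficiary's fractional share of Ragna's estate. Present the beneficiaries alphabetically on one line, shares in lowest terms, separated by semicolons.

Asgeir 1/54; Brynja 1/18; Eirik 1/108; Frida 1/108; Gudrun 1/108; Hakon 1/2; Ingeborg 1/6; Jorunn 1/54; Kolbein 1/36; Liv 1/18; Magnus 1/18; Tove 1/18; Trygve 1/54

Hakon, as surviving spouse, takes 1/2.
The remaining 1/2 passes to Ragna's descendants per stirpes.
The 1/2 is divided into 3 equal shares of 1/6 among Ingeborg, Sindre, Njord.
Ingeborg is living and takes 1/6.
Sindre predeceased; the 1/6 allotted to Sindre's branch passes to Sindre's issue by representation.
The 1/6 is divided into 3 equal shares of 1/18 among Liv, Tove, Dagny.
Liv is living and takes 1/18.
Tove is living and takes 1/18.
Dagny predeceased; the 1/18 allotted to Dagny's branch passes to Dagny's issue by representation.
The 1/18 is divided into 3 equal shares of 1/54 among Trygve, Jorunn, Asgeir.
Trygve is living and takes 1/54.
Jorunn is living and takes 1/54.
Asgeir is living and takes 1/54.
Njord predeceased; the 1/6 allotted to Njord's branch passes to Njord's issue by representation.
The 1/6 is divided into 3 equal shares of 1/18 among Vidar, Magnus, Brynja.
Vidar predeceased; the 1/18 allotted to Vidar's branch passes to Vidar's issue by representation.
The 1/18 is divided into 2 equal shares of 1/36 among Kolbein, Solveig.
Kolbein is living and takes 1/36.
Solveig predeceased; the 1/36 allotted to Solveig's branch passes to Solveig's issue by representation.
The 1/36 is divided into 3 equal shares of 1/108 among Eirik, Frida, Gudrun.
Eirik is living and takes 1/108.
Frida is living and takes 1/108.
Gudrun is living and takes 1/108.
Magnus is living and takes 1/18.
Brynja is living and takes 1/18.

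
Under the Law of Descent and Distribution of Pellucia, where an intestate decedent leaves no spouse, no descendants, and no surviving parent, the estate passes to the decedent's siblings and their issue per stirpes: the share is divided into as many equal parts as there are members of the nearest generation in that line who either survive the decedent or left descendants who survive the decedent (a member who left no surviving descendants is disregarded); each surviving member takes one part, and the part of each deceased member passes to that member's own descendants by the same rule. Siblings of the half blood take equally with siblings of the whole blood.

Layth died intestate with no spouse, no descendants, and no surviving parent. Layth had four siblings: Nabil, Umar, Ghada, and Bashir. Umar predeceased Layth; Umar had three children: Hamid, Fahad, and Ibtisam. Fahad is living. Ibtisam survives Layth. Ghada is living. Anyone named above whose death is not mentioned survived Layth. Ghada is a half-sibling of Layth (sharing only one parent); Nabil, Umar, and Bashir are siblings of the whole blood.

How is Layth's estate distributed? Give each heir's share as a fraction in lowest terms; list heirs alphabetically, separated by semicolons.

Bashir 1/4; Fahad 1/12; Ghada 1/4; Hamid 1/12; Ibtisam 1/12; Nabil 1/4

No spouse, descendants, or parent survives, so the estate passes to Layth's siblings per stirpes.
Half-blood and whole-blood siblings take equally under the stated rule.
The estate is divided into 4 equal shares of 1/4 among Nabil, Umar, Ghada, Bashir.
Nabil is living and takes 1/4.
Umar predeceased; the 1/4 allotted to Umar's branch passes to Umar's issue by representation.
The 1/4 is divided into 3 equal shares of 1/12 among Hamid, Fahad, Ibtisam.
Hamid is living and takes 1/12.
Fahad is living and takes 1/12.
Ibtisam is living and takes 1/12.
Ghada is living and takes 1/4.
Bashir is living and takes 1/4.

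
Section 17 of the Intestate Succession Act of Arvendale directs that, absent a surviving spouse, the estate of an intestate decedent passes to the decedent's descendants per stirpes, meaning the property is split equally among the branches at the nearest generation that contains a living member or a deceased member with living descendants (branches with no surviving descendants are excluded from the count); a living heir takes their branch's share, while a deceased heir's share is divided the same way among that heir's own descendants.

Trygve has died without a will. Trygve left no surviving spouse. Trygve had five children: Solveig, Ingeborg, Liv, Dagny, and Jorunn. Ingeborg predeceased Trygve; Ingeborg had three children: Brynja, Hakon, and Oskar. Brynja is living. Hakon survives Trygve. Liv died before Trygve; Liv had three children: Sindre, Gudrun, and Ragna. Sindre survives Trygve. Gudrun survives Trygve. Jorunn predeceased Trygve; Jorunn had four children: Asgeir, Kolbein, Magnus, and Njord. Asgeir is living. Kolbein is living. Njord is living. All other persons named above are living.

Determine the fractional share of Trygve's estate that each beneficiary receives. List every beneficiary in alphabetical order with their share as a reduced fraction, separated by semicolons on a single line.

Asgeir 1/20; Brynja 1/15; Dagny 1/5; Gudrun 1/15; Hakon 1/15; Kolbein 1/20; Magnus 1/20; Njord 1/20; Oskar 1/15; Ragna 1/15; Sindre 1/15; Solveig 1/5

There is no surviving spouse, so the entire estate passes to Trygve's descendants per stirpes.
The estate is divided into 5 equal shares of 1/5 among Solveig, Ingeborg, Liv, Dagny, Jorunn.
Solveig is living and takes 1/5.
Ingeborg predeceased; the 1/5 allotted to Ingeborg's branch passes to Ingeborg's issue by representation.
The 1/5 is divided into 3 equal shares of 1/15 among Brynja, Hakon, Oskar.
Brynja is living and takes 1/15.
Hakon is living and takes 1/15.
Oskar is living and takes 1/15.
Liv predeceased; the 1/5 allotted to Liv's branch passes to Liv's issue by representation.
The 1/5 is divided into 3 equal shares of 1/15 among Sindre, Gudrun, Ragna.
Sindre is living and takes 1/15.
Gudrun is living and takes 1/15.
Ragna is living and takes 1/15.
Dagny is living and takes 1/5.
Jorunn predeceased; the 1/5 allotted to Jorunn's branch passes to Jorunn's issue by representation.
The 1/5 is divided into 4 equal shares of 1/20 among Asgeir, Kolbein, Magnus, Njord.
Asgeir is living and takes 1/20.
Kolbein is living and takes 1/20.
Magnus is living and takes 1/20.
Njord is living and takes 1/20.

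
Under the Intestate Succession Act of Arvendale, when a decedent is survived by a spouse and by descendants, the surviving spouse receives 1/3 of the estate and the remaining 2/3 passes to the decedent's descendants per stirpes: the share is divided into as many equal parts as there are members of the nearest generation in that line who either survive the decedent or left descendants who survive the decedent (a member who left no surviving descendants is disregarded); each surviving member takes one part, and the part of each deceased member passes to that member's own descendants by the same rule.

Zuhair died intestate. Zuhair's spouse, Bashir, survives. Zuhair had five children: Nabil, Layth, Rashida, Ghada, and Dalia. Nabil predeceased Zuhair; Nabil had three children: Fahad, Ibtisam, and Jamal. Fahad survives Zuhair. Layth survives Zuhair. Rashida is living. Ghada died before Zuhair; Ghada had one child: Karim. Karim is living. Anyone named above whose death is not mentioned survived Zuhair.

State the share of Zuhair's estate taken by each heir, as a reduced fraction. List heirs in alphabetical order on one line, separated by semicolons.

Bashir 1/3; Dalia 2/15; Fahad 2/45; Ibtisam 2/45; Jamal 2/45; Karim 2/15; Layth 2/15; Rashida 2/15

Bashir, as surviving spouse, takes 1/3.
The remaining 2/3 passes to Zuhair's descendants per stirpes.
The 2/3 is divided into 5 equal shares of 2/15 among Nabil, Layth, Rashida, Ghada, Dalia.
Nabil predeceased; the 2/15 allotted to Nabil's branch passes to Nabil's issue by representation.
The 2/15 is divided into 3 equal shares of 2/45 among Fahad, Ibtisam, Jamal.
Fahad is living and takes 2/45.
Ibtisam is living and takes 2/45.
Jamal is living and takes 2/45.
Layth is living and takes 2/15.
Rashida is living and takes 2/15.
Ghada predeceased; the 2/15 allotted to Ghada's branch passes to Ghada's issue by representation.
Karim is the sole taker at this level and receives the full 2/15.
Dalia is living and takes 2/15.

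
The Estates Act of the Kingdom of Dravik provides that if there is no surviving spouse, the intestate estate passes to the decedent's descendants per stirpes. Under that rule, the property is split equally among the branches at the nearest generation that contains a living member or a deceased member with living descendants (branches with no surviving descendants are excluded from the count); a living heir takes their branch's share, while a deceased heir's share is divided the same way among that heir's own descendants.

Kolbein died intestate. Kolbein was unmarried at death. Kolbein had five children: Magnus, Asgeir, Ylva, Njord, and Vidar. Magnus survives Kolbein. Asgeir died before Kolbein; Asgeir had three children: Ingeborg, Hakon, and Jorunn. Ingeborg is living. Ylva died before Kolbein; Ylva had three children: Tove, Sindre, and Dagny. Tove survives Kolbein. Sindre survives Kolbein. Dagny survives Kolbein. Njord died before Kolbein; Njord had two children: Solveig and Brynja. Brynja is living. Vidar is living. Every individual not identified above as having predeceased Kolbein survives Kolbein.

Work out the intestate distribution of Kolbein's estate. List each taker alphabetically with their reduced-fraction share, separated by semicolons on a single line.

There is no surviving spouse, so the entire estate passes to Kolbein's descendants per stirpes.
The estate is divided into 5 equal shares of 1/5 among Magnus, Asgeir, Ylva, Njord, Vidar.
Magnus is living and takes 1/5.
Asgeir predeceased; the 1/5 allotted to Asgeir's branch passes to Asgeir's issue by representation.
The 1/5 is divided into 3 equal shares of 1/15 among Ingeborg, Hakon, Jorunn.
Ingeborg is living and takes 1/15.
Hakon is living and takes 1/15.
Jorunn is living and takes 1/15.
Ylva predeceased; the 1/5 allotted to Ylva's branch passes to Ylva's issue by representation.
The 1/5 is divided into 3 equal shares of 1/15 among Tove, Sindre, Dagny.
Tove is living and takes 1/15.
Sindre is living and takes 1/15.
Dagny is living and takes 1/15.
Njord predeceased; the 1/5 allotted to Njord's branch passes to Njord's issue by representation.
The 1/5 is divided into 2 equal shares of 1/10 among Solveig, Brynja.
Solveig is living and takes 1/10.
Brynja is living and takes 1/10.
Vidar is living and takes 1/5.

Brynja 1/10; Dagny 1/15; Hakon 1/15; Ingeborg 1/15; Jorunn 1/15; Magnus 1/5; Sindre 1/15; Solveig 1/10; Tove 1/15; Vidar 1/5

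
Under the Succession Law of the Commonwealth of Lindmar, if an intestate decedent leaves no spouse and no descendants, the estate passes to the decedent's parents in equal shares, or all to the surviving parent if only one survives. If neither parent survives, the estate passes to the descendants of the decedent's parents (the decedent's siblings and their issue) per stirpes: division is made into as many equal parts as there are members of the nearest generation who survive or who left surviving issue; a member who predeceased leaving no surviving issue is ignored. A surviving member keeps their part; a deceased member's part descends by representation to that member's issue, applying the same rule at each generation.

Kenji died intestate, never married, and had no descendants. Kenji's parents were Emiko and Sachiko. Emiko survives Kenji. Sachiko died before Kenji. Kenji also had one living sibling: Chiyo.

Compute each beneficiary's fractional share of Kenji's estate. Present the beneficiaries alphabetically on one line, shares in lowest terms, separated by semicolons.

Emiko 1

Only one parent, Emiko, survives, so Emiko takes the entire estate. The siblings take nothing because a surviving parent has priority.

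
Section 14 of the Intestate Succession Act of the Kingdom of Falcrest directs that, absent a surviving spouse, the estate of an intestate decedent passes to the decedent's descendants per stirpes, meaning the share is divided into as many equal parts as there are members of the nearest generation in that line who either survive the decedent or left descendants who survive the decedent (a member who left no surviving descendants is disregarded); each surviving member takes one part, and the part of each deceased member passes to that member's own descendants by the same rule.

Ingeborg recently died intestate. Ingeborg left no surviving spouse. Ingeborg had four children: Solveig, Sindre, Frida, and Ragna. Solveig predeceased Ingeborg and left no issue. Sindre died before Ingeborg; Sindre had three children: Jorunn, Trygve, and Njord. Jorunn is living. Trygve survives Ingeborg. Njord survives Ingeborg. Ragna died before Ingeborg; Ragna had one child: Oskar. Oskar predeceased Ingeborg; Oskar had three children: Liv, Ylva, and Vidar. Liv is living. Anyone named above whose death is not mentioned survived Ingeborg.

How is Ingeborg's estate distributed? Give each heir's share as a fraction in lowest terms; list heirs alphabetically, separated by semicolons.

There is no surviving spouse, so the entire estate passes to Ingeborg's descendants per stirpes.
Solveig left no surviving issue, so that branch lapses and is disregarded.
The estate is divided into 3 equal shares of 1/3 among Sindre, Frida, Ragna.
Sindre predeceased; the 1/3 allotted to Sindre's branch passes to Sindre's issue by representation.
The 1/3 is divided into 3 equal shares of 1/9 among Jorunn, Trygve, Njord.
Jorunn is living and takes 1/9.
Trygve is living and takes 1/9.
Njord is living and takes 1/9.
Frida is living and takes 1/3.
Ragna predeceased; the 1/3 allotted to Ragna's branch passes to Ragna's issue by representation.
Oskar's line is the sole branch at this level, so the full 1/3 passes to Oskar's issue by representation.
The 1/3 is divided into 3 equal shares of 1/9 among Liv, Ylva, Vidar.
Liv is living and takes 1/9.
Ylva is living and takes 1/9.
Vidar is living and takes 1/9.

Frida 1/3; Jorunn 1/9; Liv 1/9; Njord 1/9; Trygve 1/9; Vidar 1/9; Ylva 1/9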